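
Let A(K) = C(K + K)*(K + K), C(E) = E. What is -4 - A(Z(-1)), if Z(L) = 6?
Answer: -148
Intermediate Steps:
A(K) = 4*K**2 (A(K) = (K + K)*(K + K) = (2*K)*(2*K) = 4*K**2)
-4 - A(Z(-1)) = -4 - 4*6**2 = -4 - 4*36 = -4 - 1*144 = -4 - 144 = -148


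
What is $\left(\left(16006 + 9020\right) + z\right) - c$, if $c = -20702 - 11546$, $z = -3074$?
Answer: $54200$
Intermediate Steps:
$c = -32248$
$\left(\left(16006 + 9020\right) + z\right) - c = \left(\left(16006 + 9020\right) - 3074\right) - -32248 = \left(25026 - 3074\right) + 32248 = 21952 + 32248 = 54200$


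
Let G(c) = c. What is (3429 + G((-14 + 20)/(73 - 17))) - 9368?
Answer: -166289/28 ≈ -5938.9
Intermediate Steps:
(3429 + G((-14 + 20)/(73 - 17))) - 9368 = (3429 + (-14 + 20)/(73 - 17)) - 9368 = (3429 + 6/56) - 9368 = (3429 + 6*(1/56)) - 9368 = (3429 + 3/28) - 9368 = 96015/28 - 9368 = -166289/28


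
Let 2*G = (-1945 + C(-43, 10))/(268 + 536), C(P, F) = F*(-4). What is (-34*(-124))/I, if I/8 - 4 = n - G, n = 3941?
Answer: 27336/204695 ≈ 0.13354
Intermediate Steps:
C(P, F) = -4*F
G = -1985/1608 (G = ((-1945 - 4*10)/(268 + 536))/2 = ((-1945 - 40)/804)/2 = (-1985*1/804)/2 = (½)*(-1985/804) = -1985/1608 ≈ -1.2345)
I = 6345545/201 (I = 32 + 8*(3941 - 1*(-1985/1608)) = 32 + 8*(3941 + 1985/1608) = 32 + 8*(6339113/1608) = 32 + 6339113/201 = 6345545/201 ≈ 31570.)
(-34*(-124))/I = (-34*(-124))/(6345545/201) = 4216*(201/6345545) = 27336/204695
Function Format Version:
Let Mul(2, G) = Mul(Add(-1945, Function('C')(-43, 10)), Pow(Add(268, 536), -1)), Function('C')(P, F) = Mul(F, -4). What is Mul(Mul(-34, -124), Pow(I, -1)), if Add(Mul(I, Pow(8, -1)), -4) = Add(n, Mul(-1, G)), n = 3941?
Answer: Rational(27336, 204695) ≈ 0.13354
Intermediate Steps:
Function('C')(P, F) = Mul(-4, F)
G = Rational(-1985, 1608) (G = Mul(Rational(1, 2), Mul(Add(-1945, Mul(-4, 10)), Pow(Add(268, 536), -1))) = Mul(Rational(1, 2), Mul(Add(-1945, -40), Pow(804, -1))) = Mul(Rational(1, 2), Mul(-1985, Rational(1, 804))) = Mul(Rational(1, 2), Rational(-1985, 804)) = Rational(-1985, 1608) ≈ -1.2345)
I = Rational(6345545, 201) (I = Add(32, Mul(8, Add(3941, Mul(-1, Rational(-1985, 1608))))) = Add(32, Mul(8, Add(3941, Rational(1985, 1608)))) = Add(32, Mul(8, Rational(6339113, 1608))) = Add(32, Rational(6339113, 201)) = Rational(6345545, 201) ≈ 31570.)
Mul(Mul(-34, -124), Pow(I, -1)) = Mul(Mul(-34, -124), Pow(Rational(6345545, 201), -1)) = Mul(4216, Rational(201, 6345545)) = Rational(27336, 204695)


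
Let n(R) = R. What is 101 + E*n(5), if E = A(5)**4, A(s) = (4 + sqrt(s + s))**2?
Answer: 17312181 + 5474560*sqrt(10) ≈ 3.4624e+7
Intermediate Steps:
A(s) = (4 + sqrt(2)*sqrt(s))**2 (A(s) = (4 + sqrt(2*s))**2 = (4 + sqrt(2)*sqrt(s))**2)
E = (4 + sqrt(10))**8 (E = ((4 + sqrt(2)*sqrt(5))**2)**4 = ((4 + sqrt(10))**2)**4 = (4 + sqrt(10))**8 ≈ 6.9248e+6)
101 + E*n(5) = 101 + (4 + sqrt(10))**8*5 = 101 + 5*(4 + sqrt(10))**8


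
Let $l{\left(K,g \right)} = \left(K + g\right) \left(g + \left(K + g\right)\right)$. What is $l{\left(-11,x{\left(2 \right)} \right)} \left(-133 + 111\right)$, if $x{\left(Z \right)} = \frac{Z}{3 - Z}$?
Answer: $-1386$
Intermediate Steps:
$l{\left(K,g \right)} = \left(K + g\right) \left(K + 2 g\right)$
$l{\left(-11,x{\left(2 \right)} \right)} \left(-133 + 111\right) = \left(\left(-11\right)^{2} + 2 \left(\left(-1\right) 2 \frac{1}{-3 + 2}\right)^{2} + 3 \left(-11\right) \left(\left(-1\right) 2 \frac{1}{-3 + 2}\right)\right) \left(-133 + 111\right) = \left(121 + 2 \left(\left(-1\right) 2 \frac{1}{-1}\right)^{2} + 3 \left(-11\right) \left(\left(-1\right) 2 \frac{1}{-1}\right)\right) \left(-22\right) = \left(121 + 2 \left(\left(-1\right) 2 \left(-1\right)\right)^{2} + 3 \left(-11\right) \left(\left(-1\right) 2 \left(-1\right)\right)\right) \left(-22\right) = \left(121 + 2 \cdot 2^{2} + 3 \left(-11\right) 2\right) \left(-22\right) = \left(121 + 2 \cdot 4 - 66\right) \left(-22\right) = \left(121 + 8 - 66\right) \left(-22\right) = 63 \left(-22\right) = -1386$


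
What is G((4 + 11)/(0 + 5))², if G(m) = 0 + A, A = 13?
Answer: 169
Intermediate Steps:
G(m) = 13 (G(m) = 0 + 13 = 13)
G((4 + 11)/(0 + 5))² = 13² = 169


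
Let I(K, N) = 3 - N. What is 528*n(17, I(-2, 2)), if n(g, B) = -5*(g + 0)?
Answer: -44880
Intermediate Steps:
n(g, B) = -5*g
528*n(17, I(-2, 2)) = 528*(-5*17) = 528*(-85) = -44880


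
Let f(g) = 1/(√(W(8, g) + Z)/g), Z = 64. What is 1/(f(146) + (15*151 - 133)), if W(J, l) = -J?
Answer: 29848/63630607 - 73*√14/63630607 ≈ 0.00046479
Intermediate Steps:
f(g) = g*√14/28 (f(g) = 1/(√(-1*8 + 64)/g) = 1/(√(-8 + 64)/g) = 1/(√56/g) = 1/((2*√14)/g) = 1/(2*√14/g) = g*√14/28)
1/(f(146) + (15*151 - 133)) = 1/((1/28)*146*√14 + (15*151 - 133)) = 1/(73*√14/14 + (2265 - 133)) = 1/(73*√14/14 + 2132) = 1/(2132 + 73*√14/14)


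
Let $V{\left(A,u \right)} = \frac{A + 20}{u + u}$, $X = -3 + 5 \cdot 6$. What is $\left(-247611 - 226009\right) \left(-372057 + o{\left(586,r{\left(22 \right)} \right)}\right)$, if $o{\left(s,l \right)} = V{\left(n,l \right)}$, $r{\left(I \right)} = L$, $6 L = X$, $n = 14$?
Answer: $\frac{1585906623980}{9} \approx 1.7621 \cdot 10^{11}$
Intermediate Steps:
$X = 27$ ($X = -3 + 30 = 27$)
$L = \frac{9}{2}$ ($L = \frac{1}{6} \cdot 27 = \frac{9}{2} \approx 4.5$)
$V{\left(A,u \right)} = \frac{20 + A}{2 u}$
$r{\left(I \right)} = \frac{9}{2}$
$o{\left(s,l \right)} = \frac{17}{l}$ ($o{\left(s,l \right)} = \frac{20 + 14}{2 l} = \frac{1}{2} \frac{1}{l} 34 = \frac{17}{l}$)
$\left(-247611 - 226009\right) \left(-372057 + o{\left(586,r{\left(22 \right)} \right)}\right) = \left(-247611 - 226009\right) \left(-372057 + \frac{17}{\frac{9}{2}}\right) = - 473620 \left(-372057 + 17 \cdot \frac{2}{9}\right) = - 473620 \left(-372057 + \frac{34}{9}\right) = \left(-473620\right) \left(- \frac{3348479}{9}\right) = \frac{1585906623980}{9}$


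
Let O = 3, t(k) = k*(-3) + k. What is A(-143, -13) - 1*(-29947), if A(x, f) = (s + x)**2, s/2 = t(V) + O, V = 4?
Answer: 53356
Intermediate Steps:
t(k) = -2*k (t(k) = -3*k + k = -2*k)
s = -10 (s = 2*(-2*4 + 3) = 2*(-8 + 3) = 2*(-5) = -10)
A(x, f) = (-10 + x)**2
A(-143, -13) - 1*(-29947) = (-10 - 143)**2 - 1*(-29947) = (-153)**2 + 29947 = 23409 + 29947 = 53356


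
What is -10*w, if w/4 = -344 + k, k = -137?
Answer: 19240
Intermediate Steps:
w = -1924 (w = 4*(-344 - 137) = 4*(-481) = -1924)
-10*w = -10*(-1924) = 19240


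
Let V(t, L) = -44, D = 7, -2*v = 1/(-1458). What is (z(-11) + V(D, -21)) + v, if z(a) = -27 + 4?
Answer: -195371/2916 ≈ -67.000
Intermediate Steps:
v = 1/2916 (v = -½/(-1458) = -½*(-1/1458) = 1/2916 ≈ 0.00034294)
z(a) = -23
(z(-11) + V(D, -21)) + v = (-23 - 44) + 1/2916 = -67 + 1/2916 = -195371/2916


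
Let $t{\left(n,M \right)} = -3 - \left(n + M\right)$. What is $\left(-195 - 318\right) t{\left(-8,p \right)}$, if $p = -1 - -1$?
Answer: $-2565$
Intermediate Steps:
$p = 0$ ($p = -1 + 1 = 0$)
$t{\left(n,M \right)} = -3 - M - n$ ($t{\left(n,M \right)} = -3 - \left(M + n\right) = -3 - M - n$)
$\left(-195 - 318\right) t{\left(-8,p \right)} = \left(-195 - 318\right) \left(-3 - 0 - -8\right) = - 513 \left(-3 + 0 + 8\right) = \left(-513\right) 5 = -2565$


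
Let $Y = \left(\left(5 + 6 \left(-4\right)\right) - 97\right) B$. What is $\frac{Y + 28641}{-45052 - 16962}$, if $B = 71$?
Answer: $- \frac{20405}{62014} \approx -0.32904$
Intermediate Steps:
$Y = -8236$ ($Y = \left(\left(5 + 6 \left(-4\right)\right) - 97\right) 71 = \left(\left(5 - 24\right) - 97\right) 71 = \left(-19 - 97\right) 71 = \left(-116\right) 71 = -8236$)
$\frac{Y + 28641}{-45052 - 16962} = \frac{-8236 + 28641}{-45052 - 16962} = \frac{20405}{-45052 - 16962} = \frac{20405}{-62014} = 20405 \left(- \frac{1}{62014}\right) = - \frac{20405}{62014}$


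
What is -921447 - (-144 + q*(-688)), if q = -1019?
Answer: -1622375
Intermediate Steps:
-921447 - (-144 + q*(-688)) = -921447 - (-144 - 1019*(-688)) = -921447 - (-144 + 701072) = -921447 - 1*700928 = -921447 - 700928 = -1622375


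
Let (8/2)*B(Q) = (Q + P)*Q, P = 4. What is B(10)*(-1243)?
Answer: -43505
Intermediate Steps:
B(Q) = Q*(4 + Q)/4 (B(Q) = ((Q + 4)*Q)/4 = ((4 + Q)*Q)/4 = (Q*(4 + Q))/4 = Q*(4 + Q)/4)
B(10)*(-1243) = ((¼)*10*(4 + 10))*(-1243) = ((¼)*10*14)*(-1243) = 35*(-1243) = -43505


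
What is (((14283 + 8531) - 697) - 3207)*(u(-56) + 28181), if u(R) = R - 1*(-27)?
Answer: 532354320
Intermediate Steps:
u(R) = 27 + R (u(R) = R + 27 = 27 + R)
(((14283 + 8531) - 697) - 3207)*(u(-56) + 28181) = (((14283 + 8531) - 697) - 3207)*((27 - 56) + 28181) = ((22814 - 697) - 3207)*(-29 + 28181) = (22117 - 3207)*28152 = 18910*28152 = 532354320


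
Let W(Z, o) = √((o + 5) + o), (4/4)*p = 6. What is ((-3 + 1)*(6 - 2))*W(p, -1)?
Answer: -8*√3 ≈ -13.856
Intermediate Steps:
p = 6
W(Z, o) = √(5 + 2*o) (W(Z, o) = √((5 + o) + o) = √(5 + 2*o))
((-3 + 1)*(6 - 2))*W(p, -1) = ((-3 + 1)*(6 - 2))*√(5 + 2*(-1)) = (-2*4)*√(5 - 2) = -8*√3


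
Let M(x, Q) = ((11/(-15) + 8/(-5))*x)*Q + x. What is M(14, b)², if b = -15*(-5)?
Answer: 5934096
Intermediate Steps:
b = 75 (b = -5*(-15) = 75)
M(x, Q) = x - 7*Q*x/3 (M(x, Q) = ((11*(-1/15) + 8*(-⅕))*x)*Q + x = ((-11/15 - 8/5)*x)*Q + x = (-7*x/3)*Q + x = -7*Q*x/3 + x = x - 7*Q*x/3)
M(14, b)² = ((⅓)*14*(3 - 7*75))² = ((⅓)*14*(3 - 525))² = ((⅓)*14*(-522))² = (-2436)² = 5934096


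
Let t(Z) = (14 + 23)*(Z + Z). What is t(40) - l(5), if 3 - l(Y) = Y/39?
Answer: 115328/39 ≈ 2957.1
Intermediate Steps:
l(Y) = 3 - Y/39
t(Z) = 74*Z (t(Z) = 37*(2*Z) = 74*Z)
t(40) - l(5) = 74*40 - (3 - 1/39*5) = 2960 - (3 - 5/39) = 2960 - 1*112/39 = 2960 - 112/39 = 115328/39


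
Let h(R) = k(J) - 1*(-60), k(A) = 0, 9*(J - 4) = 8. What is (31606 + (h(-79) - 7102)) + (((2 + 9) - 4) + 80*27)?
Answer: 26731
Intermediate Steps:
J = 44/9 (J = 4 + (1/9)*8 = 4 + 8/9 = 44/9 ≈ 4.8889)
h(R) = 60 (h(R) = 0 - 1*(-60) = 0 + 60 = 60)
(31606 + (h(-79) - 7102)) + (((2 + 9) - 4) + 80*27) = (31606 + (60 - 7102)) + (((2 + 9) - 4) + 80*27) = (31606 - 7042) + ((11 - 4) + 2160) = 24564 + (7 + 2160) = 24564 + 2167 = 26731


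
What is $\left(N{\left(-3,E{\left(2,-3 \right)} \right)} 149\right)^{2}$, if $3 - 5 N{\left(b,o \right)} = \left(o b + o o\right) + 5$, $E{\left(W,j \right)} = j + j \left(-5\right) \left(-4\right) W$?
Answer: $213351610000$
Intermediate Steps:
$E{\left(W,j \right)} = j + 20 W j$ ($E{\left(W,j \right)} = j + - 5 j \left(-4\right) W = j + 20 j W = j + 20 W j$)
$N{\left(b,o \right)} = - \frac{2}{5} - \frac{o^{2}}{5} - \frac{b o}{5}$ ($N{\left(b,o \right)} = \frac{3}{5} - \frac{\left(o b + o o\right) + 5}{5} = \frac{3}{5} - \frac{\left(b o + o^{2}\right) + 5}{5} = \frac{3}{5} - \frac{\left(o^{2} + b o\right) + 5}{5} = \frac{3}{5} - \frac{5 + o^{2} + b o}{5} = \frac{3}{5} - \left(1 + \frac{o^{2}}{5} + \frac{b o}{5}\right) = - \frac{2}{5} - \frac{o^{2}}{5} - \frac{b o}{5}$)
$\left(N{\left(-3,E{\left(2,-3 \right)} \right)} 149\right)^{2} = \left(\left(- \frac{2}{5} - \frac{\left(- 3 \left(1 + 20 \cdot 2\right)\right)^{2}}{5} - - \frac{3 \left(- 3 \left(1 + 20 \cdot 2\right)\right)}{5}\right) 149\right)^{2} = \left(\left(- \frac{2}{5} - \frac{\left(- 3 \left(1 + 40\right)\right)^{2}}{5} - - \frac{3 \left(- 3 \left(1 + 40\right)\right)}{5}\right) 149\right)^{2} = \left(\left(- \frac{2}{5} - \frac{\left(\left(-3\right) 41\right)^{2}}{5} - - \frac{3 \left(\left(-3\right) 41\right)}{5}\right) 149\right)^{2} = \left(\left(- \frac{2}{5} - \frac{\left(-123\right)^{2}}{5} - \left(- \frac{3}{5}\right) \left(-123\right)\right) 149\right)^{2} = \left(\left(- \frac{2}{5} - \frac{15129}{5} - \frac{369}{5}\right) 149\right)^{2} = \left(\left(-3100\right) 149\right)^{2} = \left(-461900\right)^{2} = 213351610000$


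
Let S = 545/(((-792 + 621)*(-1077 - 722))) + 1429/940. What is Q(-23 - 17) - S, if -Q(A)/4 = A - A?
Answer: -440114141/289171260 ≈ -1.5220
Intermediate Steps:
S = 440114141/289171260 (S = 545/((-171*(-1799))) + 1429*(1/940) = 545/307629 + 1429/940 = 440114141/289171260 ≈ 1.5220)
Q(A) = 0 (Q(A) = -4*(A - A) = -4*0 = 0)
Q(-23 - 17) - S = 0 - 1*440114141/289171260 = 0 - 440114141/289171260 = -440114141/289171260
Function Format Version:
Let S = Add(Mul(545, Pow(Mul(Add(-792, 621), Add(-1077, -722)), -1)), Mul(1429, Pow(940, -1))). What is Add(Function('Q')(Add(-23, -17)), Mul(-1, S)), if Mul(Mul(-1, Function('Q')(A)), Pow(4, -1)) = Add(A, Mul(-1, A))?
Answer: Rational(-440114141, 289171260) ≈ -1.5220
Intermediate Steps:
S = Rational(440114141, 289171260) (S = Add(Mul(545, Pow(Mul(-171, -1799), -1)), Mul(1429, Rational(1, 940))) = Add(Mul(545, Pow(307629, -1)), Rational(1429, 940)) = Add(Mul(545, Rational(1, 307629)), Rational(1429, 940)) = Add(Rational(545, 307629), Rational(1429, 940)) = Rational(440114141, 289171260) ≈ 1.5220)
Function('Q')(A) = 0 (Function('Q')(A) = Mul(-4, Add(A, Mul(-1, A))) = Mul(-4, 0) = 0)
Add(Function('Q')(Add(-23, -17)), Mul(-1, S)) = Add(0, Mul(-1, Rational(440114141, 289171260))) = Add(0, Rational(-440114141, 289171260)) = Rational(-440114141, 289171260)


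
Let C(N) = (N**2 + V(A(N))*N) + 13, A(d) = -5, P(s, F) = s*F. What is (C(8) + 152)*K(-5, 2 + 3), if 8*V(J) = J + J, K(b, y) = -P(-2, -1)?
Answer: -438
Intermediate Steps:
P(s, F) = F*s
K(b, y) = -2 (K(b, y) = -(-1)*(-2) = -1*2 = -2)
V(J) = J/4 (V(J) = (J + J)/8 = (2*J)/8 = J/4)
C(N) = 13 + N**2 - 5*N/4 (C(N) = (N**2 + ((1/4)*(-5))*N) + 13 = (N**2 - 5*N/4) + 13 = 13 + N**2 - 5*N/4)
(C(8) + 152)*K(-5, 2 + 3) = ((13 + 8**2 - 5/4*8) + 152)*(-2) = ((13 + 64 - 10) + 152)*(-2) = (67 + 152)*(-2) = 219*(-2) = -438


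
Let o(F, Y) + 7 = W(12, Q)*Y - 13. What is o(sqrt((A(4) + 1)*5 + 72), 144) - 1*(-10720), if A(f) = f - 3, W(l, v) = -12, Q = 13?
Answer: 8972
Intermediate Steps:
A(f) = -3 + f
o(F, Y) = -20 - 12*Y (o(F, Y) = -7 + (-12*Y - 13) = -7 + (-13 - 12*Y) = -20 - 12*Y)
o(sqrt((A(4) + 1)*5 + 72), 144) - 1*(-10720) = (-20 - 12*144) - 1*(-10720) = (-20 - 1728) + 10720 = -1748 + 10720 = 8972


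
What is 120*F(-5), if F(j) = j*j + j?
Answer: 2400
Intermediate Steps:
F(j) = j + j² (F(j) = j² + j = j + j²)
120*F(-5) = 120*(-5*(1 - 5)) = 120*(-5*(-4)) = 120*20 = 2400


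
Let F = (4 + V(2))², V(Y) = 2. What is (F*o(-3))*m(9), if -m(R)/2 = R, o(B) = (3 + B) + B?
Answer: 1944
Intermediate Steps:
o(B) = 3 + 2*B
m(R) = -2*R
F = 36 (F = (4 + 2)² = 6² = 36)
(F*o(-3))*m(9) = (36*(3 + 2*(-3)))*(-2*9) = (36*(3 - 6))*(-18) = (36*(-3))*(-18) = -108*(-18) = 1944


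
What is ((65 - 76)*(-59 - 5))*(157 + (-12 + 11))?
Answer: 109824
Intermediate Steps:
((65 - 76)*(-59 - 5))*(157 + (-12 + 11)) = (-11*(-64))*(157 - 1) = 704*156 = 109824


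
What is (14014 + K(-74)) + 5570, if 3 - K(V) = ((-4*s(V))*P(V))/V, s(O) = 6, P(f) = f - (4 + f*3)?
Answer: 722991/37 ≈ 19540.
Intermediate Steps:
P(f) = -4 - 2*f (P(f) = f - (4 + 3*f) = f + (-4 - 3*f) = -4 - 2*f)
K(V) = 3 - (96 + 48*V)/V (K(V) = 3 - (-4*6)*(-4 - 2*V)/V = 3 - (-24*(-4 - 2*V))/V = 3 - (96 + 48*V)/V)
(14014 + K(-74)) + 5570 = (14014 + (-45 - 96/(-74))) + 5570 = (14014 + (-45 - 96*(-1/74))) + 5570 = (14014 + (-45 + 48/37)) + 5570 = (14014 - 1617/37) + 5570 = 516901/37 + 5570 = 722991/37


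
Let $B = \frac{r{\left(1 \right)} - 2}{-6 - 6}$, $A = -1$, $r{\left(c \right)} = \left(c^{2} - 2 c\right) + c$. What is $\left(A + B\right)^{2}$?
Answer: $\frac{25}{36} \approx 0.69444$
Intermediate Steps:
$r{\left(c \right)} = c^{2} - c$
$B = \frac{1}{6}$ ($B = \frac{1 \left(-1 + 1\right) - 2}{-6 - 6} = \frac{1 \cdot 0 - 2}{-12} = \left(0 - 2\right) \left(- \frac{1}{12}\right) = \left(-2\right) \left(- \frac{1}{12}\right) = \frac{1}{6} \approx 0.16667$)
$\left(A + B\right)^{2} = \left(-1 + \frac{1}{6}\right)^{2} = \left(- \frac{5}{6}\right)^{2} = \frac{25}{36}$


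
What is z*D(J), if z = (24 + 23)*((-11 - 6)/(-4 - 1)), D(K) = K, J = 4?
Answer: 3196/5 ≈ 639.20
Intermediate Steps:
z = 799/5 (z = 47*(-17/(-5)) = 47*(-17*(-⅕)) = 47*(17/5) = 799/5 ≈ 159.80)
z*D(J) = (799/5)*4 = 3196/5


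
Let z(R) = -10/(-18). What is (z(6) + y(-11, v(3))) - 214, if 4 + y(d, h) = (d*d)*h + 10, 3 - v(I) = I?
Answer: -1867/9 ≈ -207.44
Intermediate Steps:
v(I) = 3 - I
z(R) = 5/9 (z(R) = -10*(-1/18) = 5/9)
y(d, h) = 6 + h*d**2 (y(d, h) = -4 + ((d*d)*h + 10) = -4 + (d**2*h + 10) = -4 + (h*d**2 + 10) = -4 + (10 + h*d**2) = 6 + h*d**2)
(z(6) + y(-11, v(3))) - 214 = (5/9 + (6 + (3 - 1*3)*(-11)**2)) - 214 = (5/9 + (6 + (3 - 3)*121)) - 214 = (5/9 + (6 + 0*121)) - 214 = (5/9 + (6 + 0)) - 214 = (5/9 + 6) - 214 = 59/9 - 214 = -1867/9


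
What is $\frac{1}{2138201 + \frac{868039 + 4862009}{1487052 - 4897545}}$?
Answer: $\frac{1136831}{2430771271015} \approx 4.6768 \cdot 10^{-7}$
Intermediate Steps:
$\frac{1}{2138201 + \frac{868039 + 4862009}{1487052 - 4897545}} = \frac{1}{2138201 + \frac{5730048}{-3410493}} = \frac{1}{2138201 + 5730048 \left(- \frac{1}{3410493}\right)} = \frac{1}{2138201 - \frac{1910016}{1136831}} = \frac{1}{\frac{2430771271015}{1136831}} = \frac{1136831}{2430771271015}$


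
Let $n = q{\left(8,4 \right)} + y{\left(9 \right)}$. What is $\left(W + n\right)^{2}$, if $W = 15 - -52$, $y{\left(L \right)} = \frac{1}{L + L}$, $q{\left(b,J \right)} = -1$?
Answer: $\frac{1413721}{324} \approx 4363.3$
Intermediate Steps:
$y{\left(L \right)} = \frac{1}{2 L}$
$W = 67$ ($W = 15 + 52 = 67$)
$n = - \frac{17}{18}$ ($n = -1 + \frac{1}{2 \cdot 9} = -1 + \frac{1}{2} \cdot \frac{1}{9} = -1 + \frac{1}{18} = - \frac{17}{18} \approx -0.94444$)
$\left(W + n\right)^{2} = \left(67 - \frac{17}{18}\right)^{2} = \left(\frac{1189}{18}\right)^{2} = \frac{1413721}{324}$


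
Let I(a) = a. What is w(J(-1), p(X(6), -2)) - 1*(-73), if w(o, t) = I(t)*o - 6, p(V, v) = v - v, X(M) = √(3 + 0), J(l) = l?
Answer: 67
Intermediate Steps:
X(M) = √3
p(V, v) = 0
w(o, t) = -6 + o*t (w(o, t) = t*o - 6 = o*t - 6 = -6 + o*t)
w(J(-1), p(X(6), -2)) - 1*(-73) = (-6 - 1*0) - 1*(-73) = (-6 + 0) + 73 = -6 + 73 = 67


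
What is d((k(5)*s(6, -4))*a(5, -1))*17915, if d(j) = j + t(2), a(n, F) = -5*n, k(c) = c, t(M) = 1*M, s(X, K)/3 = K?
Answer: 26908330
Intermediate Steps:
s(X, K) = 3*K
t(M) = M
d(j) = 2 + j (d(j) = j + 2 = 2 + j)
d((k(5)*s(6, -4))*a(5, -1))*17915 = (2 + (5*(3*(-4)))*(-5*5))*17915 = (2 + (5*(-12))*(-25))*17915 = (2 - 60*(-25))*17915 = (2 + 1500)*17915 = 1502*17915 = 26908330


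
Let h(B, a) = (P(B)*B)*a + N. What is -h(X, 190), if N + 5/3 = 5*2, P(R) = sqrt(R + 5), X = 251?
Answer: -2289145/3 ≈ -7.6305e+5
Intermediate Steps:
P(R) = sqrt(5 + R)
N = 25/3 (N = -5/3 + 5*2 = -5/3 + 10 = 25/3 ≈ 8.3333)
h(B, a) = 25/3 + B*a*sqrt(5 + B) (h(B, a) = (sqrt(5 + B)*B)*a + 25/3 = (B*sqrt(5 + B))*a + 25/3 = B*a*sqrt(5 + B) + 25/3 = 25/3 + B*a*sqrt(5 + B))
-h(X, 190) = -(25/3 + 251*190*sqrt(5 + 251)) = -(25/3 + 251*190*sqrt(256)) = -(25/3 + 251*190*16) = -(25/3 + 763040) = -1*2289145/3 = -2289145/3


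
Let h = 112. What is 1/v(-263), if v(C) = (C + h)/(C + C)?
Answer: 526/151 ≈ 3.4834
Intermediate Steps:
v(C) = (112 + C)/(2*C) (v(C) = (C + 112)/(C + C) = (112 + C)/((2*C)) = (112 + C)*(1/(2*C)) = (112 + C)/(2*C))
1/v(-263) = 1/((½)*(112 - 263)/(-263)) = 1/((½)*(-1/263)*(-151)) = 1/(151/526) = 526/151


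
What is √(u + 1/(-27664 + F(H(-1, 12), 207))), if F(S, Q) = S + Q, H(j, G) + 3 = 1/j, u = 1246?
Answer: 31*√977748905/27461 ≈ 35.299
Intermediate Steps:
H(j, G) = -3 + 1/j
F(S, Q) = Q + S
√(u + 1/(-27664 + F(H(-1, 12), 207))) = √(1246 + 1/(-27664 + (207 + (-3 + 1/(-1))))) = √(1246 + 1/(-27664 + (207 + (-3 - 1)))) = √(1246 + 1/(-27664 + (207 - 4))) = √(1246 + 1/(-27664 + 203)) = √(1246 + 1/(-27461)) = √(1246 - 1/27461) = √(34216405/27461) = 31*√977748905/27461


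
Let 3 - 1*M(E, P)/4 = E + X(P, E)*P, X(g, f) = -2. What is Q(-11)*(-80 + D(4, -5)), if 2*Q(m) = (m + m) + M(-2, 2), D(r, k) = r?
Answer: -532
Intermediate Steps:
M(E, P) = 12 - 4*E + 8*P (M(E, P) = 12 - 4*(E - 2*P) = 12 + (-4*E + 8*P) = 12 - 4*E + 8*P)
Q(m) = 18 + m (Q(m) = ((m + m) + (12 - 4*(-2) + 8*2))/2 = (2*m + (12 + 8 + 16))/2 = (2*m + 36)/2 = (36 + 2*m)/2 = 18 + m)
Q(-11)*(-80 + D(4, -5)) = (18 - 11)*(-80 + 4) = 7*(-76) = -532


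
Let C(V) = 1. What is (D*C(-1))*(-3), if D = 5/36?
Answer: -5/12 ≈ -0.41667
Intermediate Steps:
D = 5/36 (D = 5*(1/36) = 5/36 ≈ 0.13889)
(D*C(-1))*(-3) = ((5/36)*1)*(-3) = (5/36)*(-3) = -5/12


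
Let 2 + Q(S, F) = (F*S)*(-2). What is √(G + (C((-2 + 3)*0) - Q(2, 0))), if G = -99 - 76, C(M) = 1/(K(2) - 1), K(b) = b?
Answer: 2*I*√43 ≈ 13.115*I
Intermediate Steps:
Q(S, F) = -2 - 2*F*S (Q(S, F) = -2 + (F*S)*(-2) = -2 - 2*F*S)
C(M) = 1 (C(M) = 1/(2 - 1) = 1/1 = 1)
G = -175
√(G + (C((-2 + 3)*0) - Q(2, 0))) = √(-175 + (1 - (-2 - 2*0*2))) = √(-175 + (1 - (-2 + 0))) = √(-175 + (1 - 1*(-2))) = √(-175 + (1 + 2)) = √(-175 + 3) = √(-172) = 2*I*√43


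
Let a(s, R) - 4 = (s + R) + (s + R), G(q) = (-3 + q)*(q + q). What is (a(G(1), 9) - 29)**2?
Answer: 225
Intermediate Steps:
G(q) = 2*q*(-3 + q) (G(q) = (-3 + q)*(2*q) = 2*q*(-3 + q))
a(s, R) = 4 + 2*R + 2*s (a(s, R) = 4 + ((s + R) + (s + R)) = 4 + ((R + s) + (R + s)) = 4 + (2*R + 2*s) = 4 + 2*R + 2*s)
(a(G(1), 9) - 29)**2 = ((4 + 2*9 + 2*(2*1*(-3 + 1))) - 29)**2 = ((4 + 18 + 2*(2*1*(-2))) - 29)**2 = ((4 + 18 + 2*(-4)) - 29)**2 = ((4 + 18 - 8) - 29)**2 = (14 - 29)**2 = (-15)**2 = 225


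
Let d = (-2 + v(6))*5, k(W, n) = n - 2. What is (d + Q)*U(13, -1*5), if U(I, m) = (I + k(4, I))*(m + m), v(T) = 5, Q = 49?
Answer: -15360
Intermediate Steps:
k(W, n) = -2 + n
d = 15 (d = (-2 + 5)*5 = 3*5 = 15)
U(I, m) = 2*m*(-2 + 2*I) (U(I, m) = (I + (-2 + I))*(m + m) = (-2 + 2*I)*(2*m) = 2*m*(-2 + 2*I))
(d + Q)*U(13, -1*5) = (15 + 49)*(4*(-1*5)*(-1 + 13)) = 64*(4*(-5)*12) = 64*(-240) = -15360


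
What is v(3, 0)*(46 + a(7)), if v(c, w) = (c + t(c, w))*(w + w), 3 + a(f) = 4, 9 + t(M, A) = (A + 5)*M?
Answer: 0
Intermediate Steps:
t(M, A) = -9 + M*(5 + A) (t(M, A) = -9 + (A + 5)*M = -9 + (5 + A)*M = -9 + M*(5 + A))
a(f) = 1 (a(f) = -3 + 4 = 1)
v(c, w) = 2*w*(-9 + 6*c + c*w) (v(c, w) = (c + (-9 + 5*c + w*c))*(w + w) = (c + (-9 + 5*c + c*w))*(2*w) = (-9 + 6*c + c*w)*(2*w) = 2*w*(-9 + 6*c + c*w))
v(3, 0)*(46 + a(7)) = (2*0*(-9 + 6*3 + 3*0))*(46 + 1) = (2*0*(-9 + 18 + 0))*47 = (2*0*9)*47 = 0*47 = 0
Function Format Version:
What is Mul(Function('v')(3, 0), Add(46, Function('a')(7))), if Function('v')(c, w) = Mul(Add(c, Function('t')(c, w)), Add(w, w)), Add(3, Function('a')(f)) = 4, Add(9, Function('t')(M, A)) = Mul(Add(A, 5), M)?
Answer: 0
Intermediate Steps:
Function('t')(M, A) = Add(-9, Mul(M, Add(5, A))) (Function('t')(M, A) = Add(-9, Mul(Add(A, 5), M)) = Add(-9, Mul(Add(5, A), M)) = Add(-9, Mul(M, Add(5, A))))
Function('a')(f) = 1 (Function('a')(f) = Add(-3, 4) = 1)
Function('v')(c, w) = Mul(2, w, Add(-9, Mul(6, c), Mul(c, w))) (Function('v')(c, w) = Mul(Add(c, Add(-9, Mul(5, c), Mul(w, c))), Add(w, w)) = Mul(Add(c, Add(-9, Mul(5, c), Mul(c, w))), Mul(2, w)) = Mul(Add(-9, Mul(6, c), Mul(c, w)), Mul(2, w)) = Mul(2, w, Add(-9, Mul(6, c), Mul(c, w))))
Mul(Function('v')(3, 0), Add(46, Function('a')(7))) = Mul(Mul(2, 0, Add(-9, Mul(6, 3), Mul(3, 0))), Add(46, 1)) = Mul(Mul(2, 0, Add(-9, 18, 0)), 47) = Mul(Mul(2, 0, 9), 47) = Mul(0, 47) = 0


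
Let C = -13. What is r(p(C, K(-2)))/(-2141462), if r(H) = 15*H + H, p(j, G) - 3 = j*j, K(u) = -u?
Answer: -1376/1070731 ≈ -0.0012851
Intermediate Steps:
p(j, G) = 3 + j**2 (p(j, G) = 3 + j*j = 3 + j**2)
r(H) = 16*H
r(p(C, K(-2)))/(-2141462) = (16*(3 + (-13)**2))/(-2141462) = (16*(3 + 169))*(-1/2141462) = (16*172)*(-1/2141462) = 2752*(-1/2141462) = -1376/1070731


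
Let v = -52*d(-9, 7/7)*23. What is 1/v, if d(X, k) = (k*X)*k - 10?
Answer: 1/22724 ≈ 4.4006e-5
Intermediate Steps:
d(X, k) = -10 + X*k² (d(X, k) = (X*k)*k - 10 = X*k² - 10 = -10 + X*k²)
v = 22724 (v = -52*(-10 - 9*1²)*23 = -52*(-10 - 9*1)*23 = -52*(-10 - 9)*23 = -52*(-19)*23 = 988*23 = 22724)
1/v = 1/22724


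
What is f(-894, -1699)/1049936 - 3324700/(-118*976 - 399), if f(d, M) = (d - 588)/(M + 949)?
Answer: 436340305945049/15167244214000 ≈ 28.769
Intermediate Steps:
f(d, M) = (-588 + d)/(949 + M)
f(-894, -1699)/1049936 - 3324700/(-118*976 - 399) = ((-588 - 894)/(949 - 1699))/1049936 - 3324700/(-118*976 - 399) = (-1482/(-750))*(1/1049936) - 3324700/(-115168 - 399) = -1/750*(-1482)*(1/1049936) - 3324700/(-115567) = (247/125)*(1/1049936) - 3324700*(-1/115567) = 247/131242000 + 3324700/115567 = 436340305945049/15167244214000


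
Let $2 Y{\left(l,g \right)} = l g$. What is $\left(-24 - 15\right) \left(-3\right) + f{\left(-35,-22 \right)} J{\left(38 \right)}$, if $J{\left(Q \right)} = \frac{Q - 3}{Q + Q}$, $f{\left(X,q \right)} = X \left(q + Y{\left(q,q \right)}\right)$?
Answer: $- \frac{65152}{19} \approx -3429.1$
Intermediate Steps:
$Y{\left(l,g \right)} = \frac{g l}{2}$ ($Y{\left(l,g \right)} = \frac{l g}{2} = \frac{g l}{2}$)
$f{\left(X,q \right)} = X \left(q + \frac{q^{2}}{2}\right)$ ($f{\left(X,q \right)} = X \left(q + \frac{q q}{2}\right) = X \left(q + \frac{q^{2}}{2}\right)$)
$J{\left(Q \right)} = \frac{-3 + Q}{2 Q}$
$\left(-24 - 15\right) \left(-3\right) + f{\left(-35,-22 \right)} J{\left(38 \right)} = \left(-24 - 15\right) \left(-3\right) + \frac{1}{2} \left(-35\right) \left(-22\right) \left(2 - 22\right) \frac{-3 + 38}{2 \cdot 38} = \left(-24 - 15\right) \left(-3\right) + \frac{1}{2} \left(-35\right) \left(-22\right) \left(-20\right) \frac{1}{2} \cdot \frac{1}{38} \cdot 35 = \left(-39\right) \left(-3\right) - \frac{67375}{19} = 117 - \frac{67375}{19} = - \frac{65152}{19}$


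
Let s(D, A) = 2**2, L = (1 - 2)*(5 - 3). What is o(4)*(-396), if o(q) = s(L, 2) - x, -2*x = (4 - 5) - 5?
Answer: -396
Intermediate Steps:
x = 3 (x = -((4 - 5) - 5)/2 = -(-1 - 5)/2 = -1/2*(-6) = 3)
L = -2 (L = -1*2 = -2)
s(D, A) = 4
o(q) = 1 (o(q) = 4 - 1*3 = 4 - 3 = 1)
o(4)*(-396) = 1*(-396) = -396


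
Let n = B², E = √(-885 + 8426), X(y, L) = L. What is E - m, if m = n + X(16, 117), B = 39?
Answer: -1638 + √7541 ≈ -1551.2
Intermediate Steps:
E = √7541 ≈ 86.839
n = 1521 (n = 39² = 1521)
m = 1638 (m = 1521 + 117 = 1638)
E - m = √7541 - 1*1638 = √7541 - 1638 = -1638 + √7541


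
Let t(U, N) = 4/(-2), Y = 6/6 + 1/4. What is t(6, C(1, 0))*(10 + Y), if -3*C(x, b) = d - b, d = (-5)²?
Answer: -45/2 ≈ -22.500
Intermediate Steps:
d = 25
C(x, b) = -25/3 + b/3 (C(x, b) = -(25 - b)/3 = -25/3 + b/3)
Y = 5/4 (Y = 6*(⅙) + 1*(¼) = 1 + ¼ = 5/4 ≈ 1.2500)
t(U, N) = -2 (t(U, N) = 4*(-½) = -2)
t(6, C(1, 0))*(10 + Y) = -2*(10 + 5/4) = -2*45/4 = -45/2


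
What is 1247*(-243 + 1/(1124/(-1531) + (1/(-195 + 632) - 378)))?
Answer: -76783150648492/253389423 ≈ -3.0302e+5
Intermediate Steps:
1247*(-243 + 1/(1124/(-1531) + (1/(-195 + 632) - 378))) = 1247*(-243 + 1/(1124*(-1/1531) + (1/437 - 378))) = 1247*(-243 + 1/(-1124/1531 + (1/437 - 378))) = 1247*(-243 + 1/(-1124/1531 - 165185/437)) = 1247*(-243 + 1/(-253389423/669047)) = 1247*(-243 - 669047/253389423) = 1247*(-61574298836/253389423) = -76783150648492/253389423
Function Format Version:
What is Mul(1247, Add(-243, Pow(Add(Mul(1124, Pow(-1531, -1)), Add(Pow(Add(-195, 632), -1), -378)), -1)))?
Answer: Rational(-76783150648492, 253389423) ≈ -3.0302e+5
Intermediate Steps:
Mul(1247, Add(-243, Pow(Add(Mul(1124, Pow(-1531, -1)), Add(Pow(Add(-195, 632), -1), -378)), -1))) = Mul(1247, Add(-243, Pow(Add(Mul(1124, Rational(-1, 1531)), Add(Pow(437, -1), -378)), -1))) = Mul(1247, Add(-243, Pow(Add(Rational(-1124, 1531), Add(Rational(1, 437), -378)), -1))) = Mul(1247, Add(-243, Pow(Add(Rational(-1124, 1531), Rational(-165185, 437)), -1))) = Mul(1247, Add(-243, Pow(Rational(-253389423, 669047), -1))) = Mul(1247, Add(-243, Rational(-669047, 253389423))) = Mul(1247, Rational(-61574298836, 253389423)) = Rational(-76783150648492, 253389423)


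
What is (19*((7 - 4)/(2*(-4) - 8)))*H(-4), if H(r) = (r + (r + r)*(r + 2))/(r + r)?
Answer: 171/32 ≈ 5.3438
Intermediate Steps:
H(r) = (r + 2*r*(2 + r))/(2*r) (H(r) = (r + (2*r)*(2 + r))/((2*r)) = (r + 2*r*(2 + r))*(1/(2*r)) = (r + 2*r*(2 + r))/(2*r))
(19*((7 - 4)/(2*(-4) - 8)))*H(-4) = (19*((7 - 4)/(2*(-4) - 8)))*(5/2 - 4) = (19*(3/(-8 - 8)))*(-3/2) = (19*(3/(-16)))*(-3/2) = (19*(3*(-1/16)))*(-3/2) = (19*(-3/16))*(-3/2) = -57/16*(-3/2) = 171/32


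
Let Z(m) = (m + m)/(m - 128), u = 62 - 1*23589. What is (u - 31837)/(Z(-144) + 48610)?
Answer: -235297/206597 ≈ -1.1389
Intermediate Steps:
u = -23527 (u = 62 - 23589 = -23527)
Z(m) = 2*m/(-128 + m) (Z(m) = (2*m)/(-128 + m) = 2*m/(-128 + m))
(u - 31837)/(Z(-144) + 48610) = (-23527 - 31837)/(2*(-144)/(-128 - 144) + 48610) = -55364/(2*(-144)/(-272) + 48610) = -55364/(2*(-144)*(-1/272) + 48610) = -55364/(18/17 + 48610) = -55364/826388/17 = -55364*17/826388 = -235297/206597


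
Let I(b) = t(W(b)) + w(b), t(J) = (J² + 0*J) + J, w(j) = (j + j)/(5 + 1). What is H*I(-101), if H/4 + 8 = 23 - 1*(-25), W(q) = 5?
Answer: -1760/3 ≈ -586.67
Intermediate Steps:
w(j) = j/3 (w(j) = (2*j)/6 = (2*j)*(⅙) = j/3)
t(J) = J + J² (t(J) = (J² + 0) + J = J² + J = J + J²)
I(b) = 30 + b/3 (I(b) = 5*(1 + 5) + b/3 = 5*6 + b/3 = 30 + b/3)
H = 160 (H = -32 + 4*(23 - 1*(-25)) = -32 + 4*(23 + 25) = -32 + 4*48 = -32 + 192 = 160)
H*I(-101) = 160*(30 + (⅓)*(-101)) = 160*(30 - 101/3) = 160*(-11/3) = -1760/3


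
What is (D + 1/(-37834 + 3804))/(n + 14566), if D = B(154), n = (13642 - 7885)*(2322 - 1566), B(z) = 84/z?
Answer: 204169/1634645955140 ≈ 1.2490e-7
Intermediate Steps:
n = 4352292 (n = 5757*756 = 4352292)
D = 6/11 (D = 84/154 = 84*(1/154) = 6/11 ≈ 0.54545)
(D + 1/(-37834 + 3804))/(n + 14566) = (6/11 + 1/(-37834 + 3804))/(4352292 + 14566) = (6/11 + 1/(-34030))/4366858 = (6/11 - 1/34030)*(1/4366858) = (204169/374330)*(1/4366858) = 204169/1634645955140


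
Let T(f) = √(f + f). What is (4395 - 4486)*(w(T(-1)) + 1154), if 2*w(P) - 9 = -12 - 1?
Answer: -104832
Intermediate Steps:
T(f) = √2*√f (T(f) = √(2*f) = √2*√f)
w(P) = -2 (w(P) = 9/2 + (-12 - 1)/2 = 9/2 + (½)*(-13) = 9/2 - 13/2 = -2)
(4395 - 4486)*(w(T(-1)) + 1154) = (4395 - 4486)*(-2 + 1154) = -91*1152 = -104832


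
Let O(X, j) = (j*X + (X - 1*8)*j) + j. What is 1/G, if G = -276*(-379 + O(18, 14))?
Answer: -1/7452 ≈ -0.00013419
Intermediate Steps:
O(X, j) = j + X*j + j*(-8 + X) (O(X, j) = (X*j + (X - 8)*j) + j = (X*j + (-8 + X)*j) + j = (X*j + j*(-8 + X)) + j = j + X*j + j*(-8 + X))
G = -7452 (G = -276*(-379 + 14*(-7 + 2*18)) = -276*(-379 + 14*(-7 + 36)) = -276*(-379 + 14*29) = -276*(-379 + 406) = -276*27 = -7452)
1/G = 1/(-7452) = -1/7452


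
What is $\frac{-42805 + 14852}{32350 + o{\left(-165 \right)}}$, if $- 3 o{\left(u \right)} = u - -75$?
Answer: $- \frac{27953}{32380} \approx -0.86328$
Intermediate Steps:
$o{\left(u \right)} = -25 - \frac{u}{3}$ ($o{\left(u \right)} = - \frac{u - -75}{3} = - \frac{u + 75}{3} = - \frac{75 + u}{3} = -25 - \frac{u}{3}$)
$\frac{-42805 + 14852}{32350 + o{\left(-165 \right)}} = \frac{-42805 + 14852}{32350 - -30} = - \frac{27953}{32350 + \left(-25 + 55\right)} = - \frac{27953}{32350 + 30} = - \frac{27953}{32380}$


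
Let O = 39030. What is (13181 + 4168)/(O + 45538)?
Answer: 17349/84568 ≈ 0.20515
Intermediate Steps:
(13181 + 4168)/(O + 45538) = (13181 + 4168)/(39030 + 45538) = 17349/84568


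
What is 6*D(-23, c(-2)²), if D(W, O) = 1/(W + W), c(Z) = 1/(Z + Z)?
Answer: -3/23 ≈ -0.13043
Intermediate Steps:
c(Z) = 1/(2*Z)
D(W, O) = 1/(2*W)
6*D(-23, c(-2)²) = 6*((½)/(-23)) = 6*((½)*(-1/23)) = 6*(-1/46) = -3/23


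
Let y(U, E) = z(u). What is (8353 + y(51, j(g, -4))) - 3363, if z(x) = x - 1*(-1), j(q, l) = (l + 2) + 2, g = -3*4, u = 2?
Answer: 4993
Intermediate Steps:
g = -12
j(q, l) = 4 + l (j(q, l) = (2 + l) + 2 = 4 + l)
z(x) = 1 + x (z(x) = x + 1 = 1 + x)
y(U, E) = 3 (y(U, E) = 1 + 2 = 3)
(8353 + y(51, j(g, -4))) - 3363 = (8353 + 3) - 3363 = 8356 - 3363 = 4993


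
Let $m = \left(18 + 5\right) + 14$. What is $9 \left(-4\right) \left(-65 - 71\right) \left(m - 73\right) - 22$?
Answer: $-176278$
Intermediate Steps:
$m = 37$ ($m = 23 + 14 = 37$)
$9 \left(-4\right) \left(-65 - 71\right) \left(m - 73\right) - 22 = 9 \left(-4\right) \left(-65 - 71\right) \left(37 - 73\right) - 22 = - 36 \left(\left(-136\right) \left(-36\right)\right) - 22 = \left(-36\right) 4896 - 22 = -176256 - 22 = -176278$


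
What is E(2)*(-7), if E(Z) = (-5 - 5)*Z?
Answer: 140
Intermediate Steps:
E(Z) = -10*Z
E(2)*(-7) = -10*2*(-7) = -20*(-7) = 140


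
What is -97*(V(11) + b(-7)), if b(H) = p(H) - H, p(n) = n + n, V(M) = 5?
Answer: 194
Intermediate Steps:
p(n) = 2*n
b(H) = H (b(H) = 2*H - H = H)
-97*(V(11) + b(-7)) = -97*(5 - 7) = -97*(-2) = 194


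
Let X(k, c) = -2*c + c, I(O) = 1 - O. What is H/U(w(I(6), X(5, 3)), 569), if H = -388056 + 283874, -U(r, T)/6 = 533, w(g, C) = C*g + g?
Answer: 4007/123 ≈ 32.577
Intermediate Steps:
X(k, c) = -c
w(g, C) = g + C*g
U(r, T) = -3198 (U(r, T) = -6*533 = -3198)
H = -104182
H/U(w(I(6), X(5, 3)), 569) = -104182/(-3198) = -104182*(-1/3198) = 4007/123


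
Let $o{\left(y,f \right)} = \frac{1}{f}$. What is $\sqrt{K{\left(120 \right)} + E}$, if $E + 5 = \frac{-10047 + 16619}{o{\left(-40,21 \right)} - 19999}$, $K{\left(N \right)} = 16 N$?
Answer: $\frac{\sqrt{84428162430781}}{209989} \approx 43.757$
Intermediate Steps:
$E = - \frac{1118951}{209989}$ ($E = -5 + \frac{-10047 + 16619}{\frac{1}{21} - 19999} = -5 + \frac{6572}{\frac{1}{21} - 19999} = -5 + \frac{6572}{- \frac{419978}{21}} = -5 + 6572 \left(- \frac{21}{419978}\right) = -5 - \frac{69006}{209989} = - \frac{1118951}{209989} \approx -5.3286$)
$\sqrt{K{\left(120 \right)} + E} = \sqrt{16 \cdot 120 - \frac{1118951}{209989}} = \sqrt{1920 - \frac{1118951}{209989}} = \sqrt{\frac{402059929}{209989}} = \frac{\sqrt{84428162430781}}{209989}$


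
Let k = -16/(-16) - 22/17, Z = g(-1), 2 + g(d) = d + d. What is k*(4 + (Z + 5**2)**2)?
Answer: -2225/17 ≈ -130.88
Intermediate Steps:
g(d) = -2 + 2*d (g(d) = -2 + (d + d) = -2 + 2*d)
Z = -4 (Z = -2 + 2*(-1) = -2 - 2 = -4)
k = -5/17 (k = -16*(-1/16) - 22*1/17 = 1 - 22/17 = -5/17 ≈ -0.29412)
k*(4 + (Z + 5**2)**2) = -5*(4 + (-4 + 5**2)**2)/17 = -5*(4 + (-4 + 25)**2)/17 = -5*(4 + 21**2)/17 = -5*(4 + 441)/17 = -5/17*445 = -2225/17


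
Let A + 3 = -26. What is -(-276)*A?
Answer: -8004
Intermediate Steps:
A = -29 (A = -3 - 26 = -29)
-(-276)*A = -(-276)*(-29) = -1*8004 = -8004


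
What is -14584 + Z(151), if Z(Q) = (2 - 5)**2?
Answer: -14575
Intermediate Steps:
Z(Q) = 9 (Z(Q) = (-3)**2 = 9)
-14584 + Z(151) = -14584 + 9 = -14575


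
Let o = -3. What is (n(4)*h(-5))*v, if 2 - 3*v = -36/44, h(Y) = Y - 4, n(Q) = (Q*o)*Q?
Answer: 4464/11 ≈ 405.82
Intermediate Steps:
n(Q) = -3*Q² (n(Q) = (Q*(-3))*Q = (-3*Q)*Q = -3*Q²)
h(Y) = -4 + Y
v = 31/33 (v = ⅔ - (-12)/44 = ⅔ - ⅓*(-9/11) = ⅔ + 3/11 = 31/33 ≈ 0.93939)
(n(4)*h(-5))*v = ((-3*4²)*(-4 - 5))*(31/33) = (-3*16*(-9))*(31/33) = -48*(-9)*(31/33) = 432*(31/33) = 4464/11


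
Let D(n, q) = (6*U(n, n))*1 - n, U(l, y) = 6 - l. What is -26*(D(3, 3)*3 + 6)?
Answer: -1326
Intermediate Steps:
D(n, q) = 36 - 7*n (D(n, q) = (6*(6 - n))*1 - n = (36 - 6*n)*1 - n = (36 - 6*n) - n = 36 - 7*n)
-26*(D(3, 3)*3 + 6) = -26*((36 - 7*3)*3 + 6) = -26*((36 - 21)*3 + 6) = -26*(15*3 + 6) = -26*(45 + 6) = -26*51 = -1326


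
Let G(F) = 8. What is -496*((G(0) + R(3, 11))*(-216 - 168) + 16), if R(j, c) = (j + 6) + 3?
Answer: 3801344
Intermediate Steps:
R(j, c) = 9 + j (R(j, c) = (6 + j) + 3 = 9 + j)
-496*((G(0) + R(3, 11))*(-216 - 168) + 16) = -496*((8 + (9 + 3))*(-216 - 168) + 16) = -496*((8 + 12)*(-384) + 16) = -496*(20*(-384) + 16) = -496*(-7680 + 16) = -496*(-7664) = 3801344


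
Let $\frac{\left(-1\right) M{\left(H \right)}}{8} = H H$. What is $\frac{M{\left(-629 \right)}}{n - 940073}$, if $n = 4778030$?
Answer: $- \frac{3165128}{3837957} \approx -0.82469$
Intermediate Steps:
$M{\left(H \right)} = - 8 H^{2}$ ($M{\left(H \right)} = - 8 H H = - 8 H^{2}$)
$\frac{M{\left(-629 \right)}}{n - 940073} = \frac{\left(-8\right) \left(-629\right)^{2}}{4778030 - 940073} = \frac{\left(-8\right) 395641}{3837957} = \left(-3165128\right) \frac{1}{3837957} = - \frac{3165128}{3837957}$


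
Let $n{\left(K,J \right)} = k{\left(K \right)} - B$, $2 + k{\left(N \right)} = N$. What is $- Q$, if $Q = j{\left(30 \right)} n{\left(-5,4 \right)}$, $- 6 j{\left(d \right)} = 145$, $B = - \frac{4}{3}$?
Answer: $- \frac{2465}{18} \approx -136.94$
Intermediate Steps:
$k{\left(N \right)} = -2 + N$
$B = - \frac{4}{3}$ ($B = \left(-4\right) \frac{1}{3} = - \frac{4}{3} \approx -1.3333$)
$j{\left(d \right)} = - \frac{145}{6}$ ($j{\left(d \right)} = \left(- \frac{1}{6}\right) 145 = - \frac{145}{6}$)
$n{\left(K,J \right)} = - \frac{2}{3} + K$ ($n{\left(K,J \right)} = \left(-2 + K\right) - - \frac{4}{3} = \left(-2 + K\right) + \frac{4}{3} = - \frac{2}{3} + K$)
$Q = \frac{2465}{18}$ ($Q = - \frac{145 \left(- \frac{2}{3} - 5\right)}{6} = \left(- \frac{145}{6}\right) \left(- \frac{17}{3}\right) = \frac{2465}{18} \approx 136.94$)
$- Q = \left(-1\right) \frac{2465}{18} = - \frac{2465}{18}$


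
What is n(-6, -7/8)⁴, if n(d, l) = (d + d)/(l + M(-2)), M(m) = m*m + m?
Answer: 1048576/81 ≈ 12945.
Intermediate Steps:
M(m) = m + m² (M(m) = m² + m = m + m²)
n(d, l) = 2*d/(2 + l) (n(d, l) = (d + d)/(l - 2*(1 - 2)) = (2*d)/(l - 2*(-1)) = (2*d)/(l + 2) = (2*d)/(2 + l) = 2*d/(2 + l))
n(-6, -7/8)⁴ = (2*(-6)/(2 - 7/8))⁴ = (2*(-6)/(9/8))⁴ = (2*(-6)*(8/9))⁴ = (-32/3)⁴ = 1048576/81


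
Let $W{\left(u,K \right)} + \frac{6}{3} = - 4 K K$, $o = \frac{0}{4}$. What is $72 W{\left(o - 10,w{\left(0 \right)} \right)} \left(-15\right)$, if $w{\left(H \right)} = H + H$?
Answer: $2160$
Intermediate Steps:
$w{\left(H \right)} = 2 H$
$o = 0$ ($o = 0 \cdot \frac{1}{4} = 0$)
$W{\left(u,K \right)} = -2 - 4 K^{2}$ ($W{\left(u,K \right)} = -2 + - 4 K K = -2 - 4 K^{2}$)
$72 W{\left(o - 10,w{\left(0 \right)} \right)} \left(-15\right) = 72 \left(-2 - 4 \left(2 \cdot 0\right)^{2}\right) \left(-15\right) = 72 \left(-2 - 4 \cdot 0^{2}\right) \left(-15\right) = 72 \left(-2 - 0\right) \left(-15\right) = 72 \left(-2 + 0\right) \left(-15\right) = 72 \left(-2\right) \left(-15\right) = \left(-144\right) \left(-15\right) = 2160$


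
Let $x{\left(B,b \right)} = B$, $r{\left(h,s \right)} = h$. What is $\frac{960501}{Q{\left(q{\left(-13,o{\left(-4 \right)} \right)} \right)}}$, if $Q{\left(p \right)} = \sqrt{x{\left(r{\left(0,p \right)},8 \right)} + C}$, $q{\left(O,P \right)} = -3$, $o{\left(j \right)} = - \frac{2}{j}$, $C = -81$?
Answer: $- \frac{320167 i}{3} \approx - 1.0672 \cdot 10^{5} i$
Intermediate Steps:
$Q{\left(p \right)} = 9 i$ ($Q{\left(p \right)} = \sqrt{0 - 81} = \sqrt{-81} = 9 i$)
$\frac{960501}{Q{\left(q{\left(-13,o{\left(-4 \right)} \right)} \right)}} = \frac{960501}{9 i} = 960501 \left(- \frac{i}{9}\right) = - \frac{320167 i}{3}$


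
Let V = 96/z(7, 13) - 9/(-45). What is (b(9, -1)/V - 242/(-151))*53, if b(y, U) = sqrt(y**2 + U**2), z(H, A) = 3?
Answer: 12826/151 + 265*sqrt(82)/161 ≈ 99.845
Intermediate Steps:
b(y, U) = sqrt(U**2 + y**2)
V = 161/5 (V = 96/3 - 9/(-45) = 96*(1/3) - 9*(-1/45) = 32 + 1/5 = 161/5 ≈ 32.200)
(b(9, -1)/V - 242/(-151))*53 = (sqrt((-1)**2 + 9**2)/(161/5) - 242/(-151))*53 = (sqrt(1 + 81)*(5/161) - 242*(-1/151))*53 = (sqrt(82)*(5/161) + 242/151)*53 = (5*sqrt(82)/161 + 242/151)*53 = (242/151 + 5*sqrt(82)/161)*53 = 12826/151 + 265*sqrt(82)/161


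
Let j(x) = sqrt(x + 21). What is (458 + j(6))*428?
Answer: 196024 + 1284*sqrt(3) ≈ 1.9825e+5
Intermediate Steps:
j(x) = sqrt(21 + x)
(458 + j(6))*428 = (458 + sqrt(21 + 6))*428 = (458 + sqrt(27))*428 = (458 + 3*sqrt(3))*428 = 196024 + 1284*sqrt(3)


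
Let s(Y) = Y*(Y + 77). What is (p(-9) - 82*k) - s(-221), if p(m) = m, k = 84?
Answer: -38721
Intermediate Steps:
s(Y) = Y*(77 + Y)
(p(-9) - 82*k) - s(-221) = (-9 - 82*84) - (-221)*(77 - 221) = (-9 - 6888) - (-221)*(-144) = -6897 - 1*31824 = -6897 - 31824 = -38721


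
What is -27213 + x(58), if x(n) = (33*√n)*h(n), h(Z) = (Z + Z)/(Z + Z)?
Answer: -27213 + 33*√58 ≈ -26962.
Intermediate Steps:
h(Z) = 1 (h(Z) = (2*Z)/((2*Z)) = (2*Z)*(1/(2*Z)) = 1)
x(n) = 33*√n (x(n) = (33*√n)*1 = 33*√n)
-27213 + x(58) = -27213 + 33*√58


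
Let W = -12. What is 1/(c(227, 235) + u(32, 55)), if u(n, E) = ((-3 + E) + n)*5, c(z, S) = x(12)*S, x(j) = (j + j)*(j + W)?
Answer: 1/420 ≈ 0.0023810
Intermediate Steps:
x(j) = 2*j*(-12 + j) (x(j) = (j + j)*(j - 12) = (2*j)*(-12 + j) = 2*j*(-12 + j))
c(z, S) = 0 (c(z, S) = (2*12*(-12 + 12))*S = (2*12*0)*S = 0*S = 0)
u(n, E) = -15 + 5*E + 5*n (u(n, E) = (-3 + E + n)*5 = -15 + 5*E + 5*n)
1/(c(227, 235) + u(32, 55)) = 1/(0 + (-15 + 5*55 + 5*32)) = 1/(0 + (-15 + 275 + 160)) = 1/(0 + 420) = 1/420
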